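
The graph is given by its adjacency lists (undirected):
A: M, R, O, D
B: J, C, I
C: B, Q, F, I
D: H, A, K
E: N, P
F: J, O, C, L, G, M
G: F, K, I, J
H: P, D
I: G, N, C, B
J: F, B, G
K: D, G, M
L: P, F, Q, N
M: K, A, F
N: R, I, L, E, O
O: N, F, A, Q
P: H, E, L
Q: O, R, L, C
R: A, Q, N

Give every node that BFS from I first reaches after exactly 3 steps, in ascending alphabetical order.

A, D, M, P

Level 0: I
Level 1: B, C, G, N
Level 2: E, F, J, K, L, O, Q, R
Level 3: A, D, M, P
Level 4: H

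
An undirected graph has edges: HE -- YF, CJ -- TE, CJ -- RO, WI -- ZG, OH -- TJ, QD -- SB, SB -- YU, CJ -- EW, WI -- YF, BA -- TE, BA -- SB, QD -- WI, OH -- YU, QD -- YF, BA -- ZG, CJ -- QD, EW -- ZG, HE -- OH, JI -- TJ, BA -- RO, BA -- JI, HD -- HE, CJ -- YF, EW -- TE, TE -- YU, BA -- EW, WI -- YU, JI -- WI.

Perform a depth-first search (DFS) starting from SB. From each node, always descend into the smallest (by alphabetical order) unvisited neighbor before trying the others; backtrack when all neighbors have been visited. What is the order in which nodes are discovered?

Visit SB
SB → BA
BA → EW
EW → CJ
CJ → QD
QD → WI
WI → JI
JI → TJ
TJ → OH
OH → HE
HE → HD
HE → YF
OH → YU
YU → TE
WI → ZG
CJ → RO

SB → BA → EW → CJ → QD → WI → JI → TJ → OH → HE → HD → YF → YU → TE → ZG → RO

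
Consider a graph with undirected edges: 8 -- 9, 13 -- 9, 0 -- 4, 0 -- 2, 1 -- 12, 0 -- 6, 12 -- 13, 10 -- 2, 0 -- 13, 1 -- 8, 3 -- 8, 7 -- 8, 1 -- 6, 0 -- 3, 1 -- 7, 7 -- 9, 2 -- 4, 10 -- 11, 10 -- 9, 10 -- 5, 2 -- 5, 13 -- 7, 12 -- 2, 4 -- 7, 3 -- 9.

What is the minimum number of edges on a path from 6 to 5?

Level 0: 6
Level 1: 0, 1
Level 2: 2, 3, 4, 7, 8, 12, 13
Level 3: 5, 9, 10
Level 4: 11
5 first appears at level 3.

3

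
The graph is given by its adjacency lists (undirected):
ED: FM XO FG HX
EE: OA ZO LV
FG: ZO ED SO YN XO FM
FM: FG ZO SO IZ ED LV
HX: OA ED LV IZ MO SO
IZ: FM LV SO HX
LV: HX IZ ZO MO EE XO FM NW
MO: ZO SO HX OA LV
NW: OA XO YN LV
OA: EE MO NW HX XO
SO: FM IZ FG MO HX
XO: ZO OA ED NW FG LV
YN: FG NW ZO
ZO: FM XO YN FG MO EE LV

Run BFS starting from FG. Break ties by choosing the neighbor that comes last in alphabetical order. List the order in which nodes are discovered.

FG, ZO, YN, XO, SO, FM, ED, MO, LV, EE, NW, OA, IZ, HX

Visit FG; enqueue ZO, YN, XO, SO, FM, ED → queue [ZO, YN, XO, SO, FM, ED]
Visit ZO; enqueue MO, LV, EE → queue [YN, XO, SO, FM, ED, MO, LV, EE]
Visit YN; enqueue NW → queue [XO, SO, FM, ED, MO, LV, EE, NW]
Visit XO; enqueue OA → queue [SO, FM, ED, MO, LV, EE, NW, OA]
Visit SO; enqueue IZ, HX → queue [FM, ED, MO, LV, EE, NW, OA, IZ, HX]
Visit FM → queue [ED, MO, LV, EE, NW, OA, IZ, HX]
Visit ED → queue [MO, LV, EE, NW, OA, IZ, HX]
Visit MO → queue [LV, EE, NW, OA, IZ, HX]
Visit LV → queue [EE, NW, OA, IZ, HX]
Visit EE → queue [NW, OA, IZ, HX]
Visit NW → queue [OA, IZ, HX]
Visit OA → queue [IZ, HX]
Visit IZ → queue [HX]
Visit HX → queue []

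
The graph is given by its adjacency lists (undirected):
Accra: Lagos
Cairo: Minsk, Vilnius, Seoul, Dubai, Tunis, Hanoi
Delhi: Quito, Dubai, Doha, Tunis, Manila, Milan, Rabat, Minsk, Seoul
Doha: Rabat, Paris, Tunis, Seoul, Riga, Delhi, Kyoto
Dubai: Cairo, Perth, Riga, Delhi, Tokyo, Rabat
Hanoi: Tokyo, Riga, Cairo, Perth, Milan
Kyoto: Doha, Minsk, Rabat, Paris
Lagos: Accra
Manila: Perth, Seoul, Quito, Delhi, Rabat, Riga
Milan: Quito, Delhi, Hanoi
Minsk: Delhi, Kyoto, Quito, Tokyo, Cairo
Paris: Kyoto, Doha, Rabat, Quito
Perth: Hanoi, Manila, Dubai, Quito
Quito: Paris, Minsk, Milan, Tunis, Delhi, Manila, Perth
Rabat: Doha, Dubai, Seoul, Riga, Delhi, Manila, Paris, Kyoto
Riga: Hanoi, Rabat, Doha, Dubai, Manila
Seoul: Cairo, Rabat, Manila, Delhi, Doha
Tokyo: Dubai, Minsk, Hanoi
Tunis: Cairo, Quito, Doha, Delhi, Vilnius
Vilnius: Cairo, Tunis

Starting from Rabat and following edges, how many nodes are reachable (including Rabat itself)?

BFS from Rabat visits: Rabat, Doha, Dubai, Seoul, Riga, Delhi, Manila, Paris, Kyoto, Tunis, Cairo, Perth, Tokyo, Hanoi, Quito, Milan, Minsk, Vilnius
Reachable nodes: 18 of 20 total.

18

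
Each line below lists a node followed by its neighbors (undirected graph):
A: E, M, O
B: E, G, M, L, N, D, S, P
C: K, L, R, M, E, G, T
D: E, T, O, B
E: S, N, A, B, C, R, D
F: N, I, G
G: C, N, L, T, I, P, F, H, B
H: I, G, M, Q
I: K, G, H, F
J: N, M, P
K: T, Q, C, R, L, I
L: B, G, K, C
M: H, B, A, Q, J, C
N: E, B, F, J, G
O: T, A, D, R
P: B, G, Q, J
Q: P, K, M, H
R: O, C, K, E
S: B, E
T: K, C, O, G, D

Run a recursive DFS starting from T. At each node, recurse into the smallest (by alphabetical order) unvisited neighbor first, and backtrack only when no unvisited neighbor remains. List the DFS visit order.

Visit T
T → C
C → E
E → A
A → M
M → B
B → D
D → O
O → R
R → K
K → I
I → F
F → G
G → H
H → Q
Q → P
P → J
J → N
G → L
B → S

T, C, E, A, M, B, D, O, R, K, I, F, G, H, Q, P, J, N, L, S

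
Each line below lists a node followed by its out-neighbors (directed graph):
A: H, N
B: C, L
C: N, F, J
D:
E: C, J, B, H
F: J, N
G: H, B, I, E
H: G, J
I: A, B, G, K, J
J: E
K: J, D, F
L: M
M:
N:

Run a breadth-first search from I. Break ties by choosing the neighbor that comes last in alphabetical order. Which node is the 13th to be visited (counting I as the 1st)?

N

Visit I; enqueue K, J, G, B, A → queue [K, J, G, B, A]
Visit K; enqueue F, D → queue [J, G, B, A, F, D]
Visit J; enqueue E → queue [G, B, A, F, D, E]
Visit G; enqueue H → queue [B, A, F, D, E, H]
Visit B; enqueue L, C → queue [A, F, D, E, H, L, C]
Visit A; enqueue N → queue [F, D, E, H, L, C, N]
Visit F → queue [D, E, H, L, C, N]
Visit D → queue [E, H, L, C, N]
Visit E → queue [H, L, C, N]
Visit H → queue [L, C, N]
Visit L; enqueue M → queue [C, N, M]
Visit C → queue [N, M]
Visit N → queue [M]
Visit M → queue []

Visit order: I, K, J, G, B, A, F, D, E, H, L, C, N, M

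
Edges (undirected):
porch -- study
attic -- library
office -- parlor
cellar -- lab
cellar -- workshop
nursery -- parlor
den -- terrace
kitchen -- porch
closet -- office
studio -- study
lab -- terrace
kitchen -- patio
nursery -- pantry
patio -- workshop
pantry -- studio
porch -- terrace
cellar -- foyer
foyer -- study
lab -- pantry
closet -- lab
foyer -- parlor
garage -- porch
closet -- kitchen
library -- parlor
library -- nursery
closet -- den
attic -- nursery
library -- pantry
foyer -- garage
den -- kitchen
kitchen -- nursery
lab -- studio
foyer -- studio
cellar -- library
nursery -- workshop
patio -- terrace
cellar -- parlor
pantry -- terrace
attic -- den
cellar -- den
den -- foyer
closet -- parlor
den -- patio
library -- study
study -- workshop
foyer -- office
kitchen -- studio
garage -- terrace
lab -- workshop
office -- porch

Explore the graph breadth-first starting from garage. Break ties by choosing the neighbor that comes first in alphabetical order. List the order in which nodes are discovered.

Visit garage; enqueue foyer, porch, terrace → queue [foyer, porch, terrace]
Visit foyer; enqueue cellar, den, office, parlor, studio, study → queue [porch, terrace, cellar, den, office, parlor, studio, study]
Visit porch; enqueue kitchen → queue [terrace, cellar, den, office, parlor, studio, study, kitchen]
Visit terrace; enqueue lab, pantry, patio → queue [cellar, den, office, parlor, studio, study, kitchen, lab, pantry, patio]
Visit cellar; enqueue library, workshop → queue [den, office, parlor, studio, study, kitchen, lab, pantry, patio, library, workshop]
Visit den; enqueue attic, closet → queue [office, parlor, studio, study, kitchen, lab, pantry, patio, library, workshop, attic, closet]
Visit office → queue [parlor, studio, study, kitchen, lab, pantry, patio, library, workshop, attic, closet]
Visit parlor; enqueue nursery → queue [studio, study, kitchen, lab, pantry, patio, library, workshop, attic, closet, nursery]
Visit studio → queue [study, kitchen, lab, pantry, patio, library, workshop, attic, closet, nursery]
Visit study → queue [kitchen, lab, pantry, patio, library, workshop, attic, closet, nursery]
Visit kitchen → queue [lab, pantry, patio, library, workshop, attic, closet, nursery]
Visit lab → queue [pantry, patio, library, workshop, attic, closet, nursery]
Visit pantry → queue [patio, library, workshop, attic, closet, nursery]
Visit patio → queue [library, workshop, attic, closet, nursery]
Visit library → queue [workshop, attic, closet, nursery]
Visit workshop → queue [attic, closet, nursery]
Visit attic → queue [closet, nursery]
Visit closet → queue [nursery]
Visit nursery → queue []

garage -> foyer -> porch -> terrace -> cellar -> den -> office -> parlor -> studio -> study -> kitchen -> lab -> pantry -> patio -> library -> workshop -> attic -> closet -> nursery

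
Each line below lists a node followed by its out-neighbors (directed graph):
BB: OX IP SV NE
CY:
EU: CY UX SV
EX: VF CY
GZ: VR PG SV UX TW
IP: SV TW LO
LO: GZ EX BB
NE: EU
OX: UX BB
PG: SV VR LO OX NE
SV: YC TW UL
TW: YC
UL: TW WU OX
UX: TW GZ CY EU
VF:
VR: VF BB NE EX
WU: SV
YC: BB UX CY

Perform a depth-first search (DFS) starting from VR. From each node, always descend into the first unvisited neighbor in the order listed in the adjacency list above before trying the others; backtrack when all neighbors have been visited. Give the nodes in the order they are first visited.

VR, VF, BB, OX, UX, TW, YC, CY, GZ, PG, SV, UL, WU, LO, EX, NE, EU, IP

Visit VR
VR → VF
VR → BB
BB → OX
OX → UX
UX → TW
TW → YC
YC → CY
UX → GZ
GZ → PG
PG → SV
SV → UL
UL → WU
PG → LO
LO → EX
PG → NE
NE → EU
BB → IP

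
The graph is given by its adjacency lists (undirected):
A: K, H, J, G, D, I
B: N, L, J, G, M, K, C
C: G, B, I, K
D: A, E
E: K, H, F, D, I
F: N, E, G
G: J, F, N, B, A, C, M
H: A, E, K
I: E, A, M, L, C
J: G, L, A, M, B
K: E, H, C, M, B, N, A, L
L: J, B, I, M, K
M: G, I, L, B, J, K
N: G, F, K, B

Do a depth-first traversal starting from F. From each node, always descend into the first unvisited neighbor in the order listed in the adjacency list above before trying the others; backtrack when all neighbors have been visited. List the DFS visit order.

F N G J L B M I E K H A D C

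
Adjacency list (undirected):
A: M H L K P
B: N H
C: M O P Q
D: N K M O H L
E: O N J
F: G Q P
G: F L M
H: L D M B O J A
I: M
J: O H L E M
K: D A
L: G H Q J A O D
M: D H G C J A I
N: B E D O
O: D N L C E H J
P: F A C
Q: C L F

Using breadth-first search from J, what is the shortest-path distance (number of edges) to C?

2

Level 0: J
Level 1: E, H, L, M, O
Level 2: A, B, C, D, G, I, N, Q
Level 3: F, K, P
C first appears at level 2.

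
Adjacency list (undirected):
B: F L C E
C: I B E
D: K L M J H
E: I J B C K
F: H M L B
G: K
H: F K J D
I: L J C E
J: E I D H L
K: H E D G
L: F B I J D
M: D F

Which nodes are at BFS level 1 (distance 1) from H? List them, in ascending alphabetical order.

Level 0: H
Level 1: D, F, J, K
Level 2: B, E, G, I, L, M
Level 3: C

D, F, J, K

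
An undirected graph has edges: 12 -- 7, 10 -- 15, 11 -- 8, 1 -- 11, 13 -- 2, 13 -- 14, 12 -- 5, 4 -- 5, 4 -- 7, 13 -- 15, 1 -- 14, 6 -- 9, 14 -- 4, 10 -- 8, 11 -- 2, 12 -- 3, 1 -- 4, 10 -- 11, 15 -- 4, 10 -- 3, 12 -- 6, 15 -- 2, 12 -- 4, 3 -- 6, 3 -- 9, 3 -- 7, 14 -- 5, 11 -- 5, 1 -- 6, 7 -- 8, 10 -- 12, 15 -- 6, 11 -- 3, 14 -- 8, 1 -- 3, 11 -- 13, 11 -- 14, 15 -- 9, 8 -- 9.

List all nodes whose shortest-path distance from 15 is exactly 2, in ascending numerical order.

Level 0: 15
Level 1: 2, 4, 6, 9, 10, 13
Level 2: 1, 3, 5, 7, 8, 11, 12, 14

1, 3, 5, 7, 8, 11, 12, 14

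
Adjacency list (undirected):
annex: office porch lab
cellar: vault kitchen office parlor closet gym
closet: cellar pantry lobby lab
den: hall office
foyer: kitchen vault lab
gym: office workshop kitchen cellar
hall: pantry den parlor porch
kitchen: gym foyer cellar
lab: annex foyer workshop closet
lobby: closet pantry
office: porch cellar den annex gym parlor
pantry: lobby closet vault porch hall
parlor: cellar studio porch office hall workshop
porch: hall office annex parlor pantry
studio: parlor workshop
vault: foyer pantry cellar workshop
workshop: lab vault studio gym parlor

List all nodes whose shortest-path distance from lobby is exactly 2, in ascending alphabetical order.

Level 0: lobby
Level 1: closet, pantry
Level 2: cellar, hall, lab, porch, vault
Level 3: annex, den, foyer, gym, kitchen, office, parlor, workshop
Level 4: studio

cellar, hall, lab, porch, vault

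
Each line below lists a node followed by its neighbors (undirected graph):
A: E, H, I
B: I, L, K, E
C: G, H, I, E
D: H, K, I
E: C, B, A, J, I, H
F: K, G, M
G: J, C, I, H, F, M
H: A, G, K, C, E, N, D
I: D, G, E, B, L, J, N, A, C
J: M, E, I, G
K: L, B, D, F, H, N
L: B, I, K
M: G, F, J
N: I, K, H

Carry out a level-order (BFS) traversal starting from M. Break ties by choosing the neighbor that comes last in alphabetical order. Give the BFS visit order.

M -> J -> G -> F -> I -> E -> H -> C -> K -> N -> L -> D -> B -> A

Visit M; enqueue J, G, F → queue [J, G, F]
Visit J; enqueue I, E → queue [G, F, I, E]
Visit G; enqueue H, C → queue [F, I, E, H, C]
Visit F; enqueue K → queue [I, E, H, C, K]
Visit I; enqueue N, L, D, B, A → queue [E, H, C, K, N, L, D, B, A]
Visit E → queue [H, C, K, N, L, D, B, A]
Visit H → queue [C, K, N, L, D, B, A]
Visit C → queue [K, N, L, D, B, A]
Visit K → queue [N, L, D, B, A]
Visit N → queue [L, D, B, A]
Visit L → queue [D, B, A]
Visit D → queue [B, A]
Visit B → queue [A]
Visit A → queue []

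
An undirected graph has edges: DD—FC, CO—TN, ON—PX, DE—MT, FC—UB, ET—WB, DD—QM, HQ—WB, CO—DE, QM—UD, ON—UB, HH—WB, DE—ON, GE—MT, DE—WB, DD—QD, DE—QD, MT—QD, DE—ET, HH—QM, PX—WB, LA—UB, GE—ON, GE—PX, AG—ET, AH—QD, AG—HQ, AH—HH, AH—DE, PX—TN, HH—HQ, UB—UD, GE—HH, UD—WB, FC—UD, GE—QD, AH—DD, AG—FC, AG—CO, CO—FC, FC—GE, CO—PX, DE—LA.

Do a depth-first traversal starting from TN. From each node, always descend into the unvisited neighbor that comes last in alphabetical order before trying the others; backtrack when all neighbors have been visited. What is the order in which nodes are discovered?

TN → PX → WB → UD → UB → ON → GE → QD → MT → DE → LA → ET → AG → HQ → HH → QM → DD → FC → CO → AH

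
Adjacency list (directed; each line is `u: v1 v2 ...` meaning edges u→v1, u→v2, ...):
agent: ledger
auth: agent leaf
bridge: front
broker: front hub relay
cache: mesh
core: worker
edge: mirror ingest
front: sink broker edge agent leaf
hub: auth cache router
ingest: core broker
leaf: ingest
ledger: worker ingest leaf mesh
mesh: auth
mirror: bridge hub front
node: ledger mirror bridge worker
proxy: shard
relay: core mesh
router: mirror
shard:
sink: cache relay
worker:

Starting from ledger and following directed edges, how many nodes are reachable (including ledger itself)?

18

BFS from ledger visits: ledger, worker, ingest, leaf, mesh, core, broker, auth, front, hub, relay, agent, sink, edge, cache, router, mirror, bridge
Reachable nodes: 18 of 21 total.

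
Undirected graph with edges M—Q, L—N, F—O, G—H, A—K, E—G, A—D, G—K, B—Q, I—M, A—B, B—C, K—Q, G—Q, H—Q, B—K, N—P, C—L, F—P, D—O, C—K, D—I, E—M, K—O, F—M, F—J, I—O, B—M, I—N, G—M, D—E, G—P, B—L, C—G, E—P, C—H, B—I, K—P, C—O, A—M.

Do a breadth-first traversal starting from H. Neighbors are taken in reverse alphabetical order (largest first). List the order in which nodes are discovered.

Visit H; enqueue Q, G, C → queue [Q, G, C]
Visit Q; enqueue M, K, B → queue [G, C, M, K, B]
Visit G; enqueue P, E → queue [C, M, K, B, P, E]
Visit C; enqueue O, L → queue [M, K, B, P, E, O, L]
Visit M; enqueue I, F, A → queue [K, B, P, E, O, L, I, F, A]
Visit K → queue [B, P, E, O, L, I, F, A]
Visit B → queue [P, E, O, L, I, F, A]
Visit P; enqueue N → queue [E, O, L, I, F, A, N]
Visit E; enqueue D → queue [O, L, I, F, A, N, D]
Visit O → queue [L, I, F, A, N, D]
Visit L → queue [I, F, A, N, D]
Visit I → queue [F, A, N, D]
Visit F; enqueue J → queue [A, N, D, J]
Visit A → queue [N, D, J]
Visit N → queue [D, J]
Visit D → queue [J]
Visit J → queue []

H, Q, G, C, M, K, B, P, E, O, L, I, F, A, N, D, J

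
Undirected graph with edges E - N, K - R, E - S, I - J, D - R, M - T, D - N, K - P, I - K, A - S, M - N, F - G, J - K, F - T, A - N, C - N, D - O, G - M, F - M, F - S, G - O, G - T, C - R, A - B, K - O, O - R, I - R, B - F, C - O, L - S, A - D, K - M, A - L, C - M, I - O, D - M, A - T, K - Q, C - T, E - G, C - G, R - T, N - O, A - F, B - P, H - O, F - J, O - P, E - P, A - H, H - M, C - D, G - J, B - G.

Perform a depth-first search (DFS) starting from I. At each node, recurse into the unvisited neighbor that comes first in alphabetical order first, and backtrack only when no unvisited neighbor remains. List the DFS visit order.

Visit I
I → J
J → F
F → A
A → B
B → G
G → C
C → D
D → M
M → H
H → O
O → K
K → P
P → E
E → N
E → S
S → L
K → Q
K → R
R → T

I J F A B G C D M H O K P E N S L Q R T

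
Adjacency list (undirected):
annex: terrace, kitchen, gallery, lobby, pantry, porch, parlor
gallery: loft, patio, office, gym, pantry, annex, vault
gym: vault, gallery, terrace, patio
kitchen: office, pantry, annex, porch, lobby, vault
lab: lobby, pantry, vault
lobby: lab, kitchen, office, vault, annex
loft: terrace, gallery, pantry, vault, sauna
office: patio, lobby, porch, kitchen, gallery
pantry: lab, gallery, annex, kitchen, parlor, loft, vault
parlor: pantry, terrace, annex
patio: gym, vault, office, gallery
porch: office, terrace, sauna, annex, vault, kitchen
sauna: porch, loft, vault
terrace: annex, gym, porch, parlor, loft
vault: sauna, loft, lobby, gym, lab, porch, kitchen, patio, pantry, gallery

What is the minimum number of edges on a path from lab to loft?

2

Level 0: lab
Level 1: lobby, pantry, vault
Level 2: annex, gallery, gym, kitchen, loft, office, parlor, patio, porch, sauna
Level 3: terrace
loft first appears at level 2.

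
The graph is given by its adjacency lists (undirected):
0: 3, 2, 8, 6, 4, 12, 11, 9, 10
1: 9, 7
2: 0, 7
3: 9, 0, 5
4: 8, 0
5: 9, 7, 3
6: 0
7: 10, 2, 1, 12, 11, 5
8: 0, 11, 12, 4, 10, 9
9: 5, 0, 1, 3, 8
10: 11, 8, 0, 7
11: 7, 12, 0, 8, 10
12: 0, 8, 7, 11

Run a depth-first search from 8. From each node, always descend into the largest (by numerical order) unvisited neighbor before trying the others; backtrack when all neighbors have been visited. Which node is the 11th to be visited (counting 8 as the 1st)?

Visit 8
8 → 12
12 → 11
11 → 10
10 → 7
7 → 5
5 → 9
9 → 3
3 → 0
0 → 6
0 → 4
0 → 2
9 → 1

Visit order: 8, 12, 11, 10, 7, 5, 9, 3, 0, 6, 4, 2, 1

4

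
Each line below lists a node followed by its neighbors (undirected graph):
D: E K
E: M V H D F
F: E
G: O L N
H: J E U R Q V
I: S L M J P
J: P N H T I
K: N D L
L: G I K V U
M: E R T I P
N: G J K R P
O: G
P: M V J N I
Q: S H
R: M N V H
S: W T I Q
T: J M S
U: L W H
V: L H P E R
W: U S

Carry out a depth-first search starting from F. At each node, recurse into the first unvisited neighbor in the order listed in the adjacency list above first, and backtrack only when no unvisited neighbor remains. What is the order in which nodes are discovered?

F, E, M, R, N, G, O, L, I, S, W, U, H, J, P, V, T, Q, K, D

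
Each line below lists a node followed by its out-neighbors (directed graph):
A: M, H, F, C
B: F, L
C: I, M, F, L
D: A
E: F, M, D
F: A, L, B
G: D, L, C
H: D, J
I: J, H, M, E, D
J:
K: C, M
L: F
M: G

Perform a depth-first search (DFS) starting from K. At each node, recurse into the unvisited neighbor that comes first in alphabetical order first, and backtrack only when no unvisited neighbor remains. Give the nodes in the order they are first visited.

K → C → F → A → H → D → J → M → G → L → B → I → E

Visit K
K → C
C → F
F → A
A → H
H → D
H → J
A → M
M → G
G → L
F → B
C → I
I → E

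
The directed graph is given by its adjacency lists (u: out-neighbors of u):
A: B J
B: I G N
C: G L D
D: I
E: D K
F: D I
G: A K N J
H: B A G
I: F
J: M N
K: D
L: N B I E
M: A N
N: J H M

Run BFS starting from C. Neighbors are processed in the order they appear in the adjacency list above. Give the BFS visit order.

Visit C; enqueue G, L, D → queue [G, L, D]
Visit G; enqueue A, K, N, J → queue [L, D, A, K, N, J]
Visit L; enqueue B, I, E → queue [D, A, K, N, J, B, I, E]
Visit D → queue [A, K, N, J, B, I, E]
Visit A → queue [K, N, J, B, I, E]
Visit K → queue [N, J, B, I, E]
Visit N; enqueue H, M → queue [J, B, I, E, H, M]
Visit J → queue [B, I, E, H, M]
Visit B → queue [I, E, H, M]
Visit I; enqueue F → queue [E, H, M, F]
Visit E → queue [H, M, F]
Visit H → queue [M, F]
Visit M → queue [F]
Visit F → queue []

C G L D A K N J B I E H M F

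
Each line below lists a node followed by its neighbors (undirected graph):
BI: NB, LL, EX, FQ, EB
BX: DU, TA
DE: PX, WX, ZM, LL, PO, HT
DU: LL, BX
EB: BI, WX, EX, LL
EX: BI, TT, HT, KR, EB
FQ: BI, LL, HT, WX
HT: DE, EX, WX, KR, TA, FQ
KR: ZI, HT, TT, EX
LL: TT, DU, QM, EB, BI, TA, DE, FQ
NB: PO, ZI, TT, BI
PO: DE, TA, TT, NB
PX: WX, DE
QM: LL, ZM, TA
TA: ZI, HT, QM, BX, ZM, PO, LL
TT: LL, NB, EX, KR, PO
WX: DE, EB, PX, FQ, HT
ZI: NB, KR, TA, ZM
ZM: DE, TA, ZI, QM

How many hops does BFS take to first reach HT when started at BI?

Level 0: BI
Level 1: EB, EX, FQ, LL, NB
Level 2: DE, DU, HT, KR, PO, QM, TA, TT, WX, ZI
Level 3: BX, PX, ZM
HT first appears at level 2.

2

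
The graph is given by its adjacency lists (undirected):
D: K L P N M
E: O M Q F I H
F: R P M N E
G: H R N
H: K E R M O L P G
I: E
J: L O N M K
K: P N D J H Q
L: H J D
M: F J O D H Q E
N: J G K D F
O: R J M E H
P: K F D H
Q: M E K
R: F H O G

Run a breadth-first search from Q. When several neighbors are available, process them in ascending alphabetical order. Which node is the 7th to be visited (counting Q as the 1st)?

I

Visit Q; enqueue E, K, M → queue [E, K, M]
Visit E; enqueue F, H, I, O → queue [K, M, F, H, I, O]
Visit K; enqueue D, J, N, P → queue [M, F, H, I, O, D, J, N, P]
Visit M → queue [F, H, I, O, D, J, N, P]
Visit F; enqueue R → queue [H, I, O, D, J, N, P, R]
Visit H; enqueue G, L → queue [I, O, D, J, N, P, R, G, L]
Visit I → queue [O, D, J, N, P, R, G, L]
Visit O → queue [D, J, N, P, R, G, L]
Visit D → queue [J, N, P, R, G, L]
Visit J → queue [N, P, R, G, L]
Visit N → queue [P, R, G, L]
Visit P → queue [R, G, L]
Visit R → queue [G, L]
Visit G → queue [L]
Visit L → queue []

Visit order: Q, E, K, M, F, H, I, O, D, J, N, P, R, G, L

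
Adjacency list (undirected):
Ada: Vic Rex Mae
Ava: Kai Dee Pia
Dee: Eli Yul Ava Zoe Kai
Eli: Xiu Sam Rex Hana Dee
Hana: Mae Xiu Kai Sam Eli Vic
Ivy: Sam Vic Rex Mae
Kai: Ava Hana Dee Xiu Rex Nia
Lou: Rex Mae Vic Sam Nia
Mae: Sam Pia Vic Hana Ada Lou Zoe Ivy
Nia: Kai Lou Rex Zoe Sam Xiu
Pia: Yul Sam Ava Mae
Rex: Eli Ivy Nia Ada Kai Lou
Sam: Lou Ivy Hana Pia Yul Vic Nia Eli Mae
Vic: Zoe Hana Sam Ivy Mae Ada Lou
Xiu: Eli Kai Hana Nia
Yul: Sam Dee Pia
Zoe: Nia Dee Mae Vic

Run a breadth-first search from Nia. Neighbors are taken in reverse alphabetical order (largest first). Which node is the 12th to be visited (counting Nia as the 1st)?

Eli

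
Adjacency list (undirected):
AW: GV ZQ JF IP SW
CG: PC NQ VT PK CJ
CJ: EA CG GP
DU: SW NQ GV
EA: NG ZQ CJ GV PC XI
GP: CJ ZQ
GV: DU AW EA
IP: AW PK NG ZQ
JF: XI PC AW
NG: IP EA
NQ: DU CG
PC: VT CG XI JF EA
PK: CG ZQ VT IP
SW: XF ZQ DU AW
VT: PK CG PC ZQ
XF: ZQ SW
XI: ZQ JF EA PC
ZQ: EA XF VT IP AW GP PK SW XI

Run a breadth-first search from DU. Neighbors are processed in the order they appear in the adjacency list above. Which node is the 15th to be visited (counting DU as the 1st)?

JF

Visit DU; enqueue SW, NQ, GV → queue [SW, NQ, GV]
Visit SW; enqueue XF, ZQ, AW → queue [NQ, GV, XF, ZQ, AW]
Visit NQ; enqueue CG → queue [GV, XF, ZQ, AW, CG]
Visit GV; enqueue EA → queue [XF, ZQ, AW, CG, EA]
Visit XF → queue [ZQ, AW, CG, EA]
Visit ZQ; enqueue VT, IP, GP, PK, XI → queue [AW, CG, EA, VT, IP, GP, PK, XI]
Visit AW; enqueue JF → queue [CG, EA, VT, IP, GP, PK, XI, JF]
Visit CG; enqueue PC, CJ → queue [EA, VT, IP, GP, PK, XI, JF, PC, CJ]
Visit EA; enqueue NG → queue [VT, IP, GP, PK, XI, JF, PC, CJ, NG]
Visit VT → queue [IP, GP, PK, XI, JF, PC, CJ, NG]
Visit IP → queue [GP, PK, XI, JF, PC, CJ, NG]
Visit GP → queue [PK, XI, JF, PC, CJ, NG]
Visit PK → queue [XI, JF, PC, CJ, NG]
Visit XI → queue [JF, PC, CJ, NG]
Visit JF → queue [PC, CJ, NG]
Visit PC → queue [CJ, NG]
Visit CJ → queue [NG]
Visit NG → queue []

Visit order: DU, SW, NQ, GV, XF, ZQ, AW, CG, EA, VT, IP, GP, PK, XI, JF, PC, CJ, NG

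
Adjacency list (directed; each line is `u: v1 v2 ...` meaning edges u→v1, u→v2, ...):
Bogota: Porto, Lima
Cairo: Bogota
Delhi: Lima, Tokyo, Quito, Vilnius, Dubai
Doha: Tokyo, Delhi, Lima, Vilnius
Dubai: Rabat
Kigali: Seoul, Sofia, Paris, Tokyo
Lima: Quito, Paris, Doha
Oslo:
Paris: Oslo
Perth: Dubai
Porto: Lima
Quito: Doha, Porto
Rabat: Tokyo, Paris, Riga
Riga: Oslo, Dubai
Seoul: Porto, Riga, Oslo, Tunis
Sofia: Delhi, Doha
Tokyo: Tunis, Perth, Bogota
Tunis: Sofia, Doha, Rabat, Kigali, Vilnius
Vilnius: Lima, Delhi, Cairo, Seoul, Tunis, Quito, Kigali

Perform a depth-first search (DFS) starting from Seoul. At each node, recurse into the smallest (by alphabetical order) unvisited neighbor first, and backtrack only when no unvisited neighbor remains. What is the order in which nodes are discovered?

Visit Seoul
Seoul → Oslo
Seoul → Porto
Porto → Lima
Lima → Doha
Doha → Delhi
Delhi → Dubai
Dubai → Rabat
Rabat → Paris
Rabat → Riga
Rabat → Tokyo
Tokyo → Bogota
Tokyo → Perth
Tokyo → Tunis
Tunis → Kigali
Kigali → Sofia
Tunis → Vilnius
Vilnius → Cairo
Vilnius → Quito

Seoul → Oslo → Porto → Lima → Doha → Delhi → Dubai → Rabat → Paris → Riga → Tokyo → Bogota → Perth → Tunis → Kigali → Sofia → Vilnius → Cairo → Quito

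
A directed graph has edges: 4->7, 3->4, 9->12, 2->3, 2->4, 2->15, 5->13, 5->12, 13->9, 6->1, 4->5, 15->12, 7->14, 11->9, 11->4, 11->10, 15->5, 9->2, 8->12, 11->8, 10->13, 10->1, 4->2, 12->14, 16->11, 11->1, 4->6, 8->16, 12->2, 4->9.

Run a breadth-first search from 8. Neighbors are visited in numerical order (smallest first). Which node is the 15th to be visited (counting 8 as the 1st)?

7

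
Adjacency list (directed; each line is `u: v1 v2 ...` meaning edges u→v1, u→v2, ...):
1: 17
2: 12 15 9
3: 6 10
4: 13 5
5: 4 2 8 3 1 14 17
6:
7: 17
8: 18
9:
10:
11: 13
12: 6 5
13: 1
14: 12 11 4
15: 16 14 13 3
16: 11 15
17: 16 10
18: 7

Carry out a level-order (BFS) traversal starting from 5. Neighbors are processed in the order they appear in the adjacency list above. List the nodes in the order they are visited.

Visit 5; enqueue 4, 2, 8, 3, 1, 14, 17 → queue [4, 2, 8, 3, 1, 14, 17]
Visit 4; enqueue 13 → queue [2, 8, 3, 1, 14, 17, 13]
Visit 2; enqueue 12, 15, 9 → queue [8, 3, 1, 14, 17, 13, 12, 15, 9]
Visit 8; enqueue 18 → queue [3, 1, 14, 17, 13, 12, 15, 9, 18]
Visit 3; enqueue 6, 10 → queue [1, 14, 17, 13, 12, 15, 9, 18, 6, 10]
Visit 1 → queue [14, 17, 13, 12, 15, 9, 18, 6, 10]
Visit 14; enqueue 11 → queue [17, 13, 12, 15, 9, 18, 6, 10, 11]
Visit 17; enqueue 16 → queue [13, 12, 15, 9, 18, 6, 10, 11, 16]
Visit 13 → queue [12, 15, 9, 18, 6, 10, 11, 16]
Visit 12 → queue [15, 9, 18, 6, 10, 11, 16]
Visit 15 → queue [9, 18, 6, 10, 11, 16]
Visit 9 → queue [18, 6, 10, 11, 16]
Visit 18; enqueue 7 → queue [6, 10, 11, 16, 7]
Visit 6 → queue [10, 11, 16, 7]
Visit 10 → queue [11, 16, 7]
Visit 11 → queue [16, 7]
Visit 16 → queue [7]
Visit 7 → queue []

5, 4, 2, 8, 3, 1, 14, 17, 13, 12, 15, 9, 18, 6, 10, 11, 16, 7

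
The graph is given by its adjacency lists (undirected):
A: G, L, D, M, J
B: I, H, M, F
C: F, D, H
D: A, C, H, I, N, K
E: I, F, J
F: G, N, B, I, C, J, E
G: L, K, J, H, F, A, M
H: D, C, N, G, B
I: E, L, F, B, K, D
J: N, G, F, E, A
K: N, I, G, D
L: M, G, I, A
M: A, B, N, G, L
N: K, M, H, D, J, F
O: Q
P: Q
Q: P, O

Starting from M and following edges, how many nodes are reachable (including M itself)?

14

BFS from M visits: M, A, B, N, G, L, D, J, I, H, F, K, C, E
Reachable nodes: 14 of 17 total.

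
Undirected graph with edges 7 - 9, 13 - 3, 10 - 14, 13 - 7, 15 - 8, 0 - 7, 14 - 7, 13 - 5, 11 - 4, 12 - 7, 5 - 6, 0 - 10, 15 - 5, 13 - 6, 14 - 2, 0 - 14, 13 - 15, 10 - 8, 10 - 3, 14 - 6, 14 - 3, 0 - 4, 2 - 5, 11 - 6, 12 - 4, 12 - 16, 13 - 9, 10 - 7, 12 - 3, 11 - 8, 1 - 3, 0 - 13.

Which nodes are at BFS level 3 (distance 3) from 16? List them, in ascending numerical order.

0, 1, 9, 10, 11, 13, 14

Level 0: 16
Level 1: 12
Level 2: 3, 4, 7
Level 3: 0, 1, 9, 10, 11, 13, 14
Level 4: 2, 5, 6, 8, 15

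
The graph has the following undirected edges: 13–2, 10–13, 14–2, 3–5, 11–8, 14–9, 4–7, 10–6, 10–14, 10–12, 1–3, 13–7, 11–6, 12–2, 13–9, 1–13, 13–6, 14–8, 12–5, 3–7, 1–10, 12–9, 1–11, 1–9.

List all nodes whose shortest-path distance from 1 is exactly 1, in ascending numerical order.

3, 9, 10, 11, 13

Level 0: 1
Level 1: 3, 9, 10, 11, 13
Level 2: 2, 5, 6, 7, 8, 12, 14
Level 3: 4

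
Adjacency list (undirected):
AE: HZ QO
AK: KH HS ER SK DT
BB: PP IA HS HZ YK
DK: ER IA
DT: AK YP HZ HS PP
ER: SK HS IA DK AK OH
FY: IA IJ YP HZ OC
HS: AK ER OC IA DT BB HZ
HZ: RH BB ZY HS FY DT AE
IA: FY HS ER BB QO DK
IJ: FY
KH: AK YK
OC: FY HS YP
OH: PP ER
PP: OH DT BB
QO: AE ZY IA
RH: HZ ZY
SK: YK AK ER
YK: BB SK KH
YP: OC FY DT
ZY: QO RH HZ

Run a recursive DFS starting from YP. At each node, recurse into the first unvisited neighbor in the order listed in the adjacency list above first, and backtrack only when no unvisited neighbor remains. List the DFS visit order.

Visit YP
YP → OC
OC → FY
FY → IA
IA → HS
HS → AK
AK → KH
KH → YK
YK → BB
BB → PP
PP → OH
OH → ER
ER → SK
ER → DK
PP → DT
DT → HZ
HZ → RH
RH → ZY
ZY → QO
QO → AE
FY → IJ

YP OC FY IA HS AK KH YK BB PP OH ER SK DK DT HZ RH ZY QO AE IJ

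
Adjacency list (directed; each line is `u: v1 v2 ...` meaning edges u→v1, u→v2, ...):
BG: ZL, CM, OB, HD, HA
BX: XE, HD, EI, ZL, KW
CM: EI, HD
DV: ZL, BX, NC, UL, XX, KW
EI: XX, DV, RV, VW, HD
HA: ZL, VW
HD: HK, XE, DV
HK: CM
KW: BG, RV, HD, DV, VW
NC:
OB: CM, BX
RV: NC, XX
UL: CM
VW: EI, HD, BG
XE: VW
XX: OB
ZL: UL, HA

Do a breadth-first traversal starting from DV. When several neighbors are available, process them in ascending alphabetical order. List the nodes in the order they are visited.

DV -> BX -> KW -> NC -> UL -> XX -> ZL -> EI -> HD -> XE -> BG -> RV -> VW -> CM -> OB -> HA -> HK

Visit DV; enqueue BX, KW, NC, UL, XX, ZL → queue [BX, KW, NC, UL, XX, ZL]
Visit BX; enqueue EI, HD, XE → queue [KW, NC, UL, XX, ZL, EI, HD, XE]
Visit KW; enqueue BG, RV, VW → queue [NC, UL, XX, ZL, EI, HD, XE, BG, RV, VW]
Visit NC → queue [UL, XX, ZL, EI, HD, XE, BG, RV, VW]
Visit UL; enqueue CM → queue [XX, ZL, EI, HD, XE, BG, RV, VW, CM]
Visit XX; enqueue OB → queue [ZL, EI, HD, XE, BG, RV, VW, CM, OB]
Visit ZL; enqueue HA → queue [EI, HD, XE, BG, RV, VW, CM, OB, HA]
Visit EI → queue [HD, XE, BG, RV, VW, CM, OB, HA]
Visit HD; enqueue HK → queue [XE, BG, RV, VW, CM, OB, HA, HK]
Visit XE → queue [BG, RV, VW, CM, OB, HA, HK]
Visit BG → queue [RV, VW, CM, OB, HA, HK]
Visit RV → queue [VW, CM, OB, HA, HK]
Visit VW → queue [CM, OB, HA, HK]
Visit CM → queue [OB, HA, HK]
Visit OB → queue [HA, HK]
Visit HA → queue [HK]
Visit HK → queue []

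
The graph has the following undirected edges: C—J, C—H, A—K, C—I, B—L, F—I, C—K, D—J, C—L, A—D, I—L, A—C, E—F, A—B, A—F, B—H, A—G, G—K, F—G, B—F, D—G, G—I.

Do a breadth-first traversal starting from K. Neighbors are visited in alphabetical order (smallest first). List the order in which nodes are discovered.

Visit K; enqueue A, C, G → queue [A, C, G]
Visit A; enqueue B, D, F → queue [C, G, B, D, F]
Visit C; enqueue H, I, J, L → queue [G, B, D, F, H, I, J, L]
Visit G → queue [B, D, F, H, I, J, L]
Visit B → queue [D, F, H, I, J, L]
Visit D → queue [F, H, I, J, L]
Visit F; enqueue E → queue [H, I, J, L, E]
Visit H → queue [I, J, L, E]
Visit I → queue [J, L, E]
Visit J → queue [L, E]
Visit L → queue [E]
Visit E → queue []

K -> A -> C -> G -> B -> D -> F -> H -> I -> J -> L -> E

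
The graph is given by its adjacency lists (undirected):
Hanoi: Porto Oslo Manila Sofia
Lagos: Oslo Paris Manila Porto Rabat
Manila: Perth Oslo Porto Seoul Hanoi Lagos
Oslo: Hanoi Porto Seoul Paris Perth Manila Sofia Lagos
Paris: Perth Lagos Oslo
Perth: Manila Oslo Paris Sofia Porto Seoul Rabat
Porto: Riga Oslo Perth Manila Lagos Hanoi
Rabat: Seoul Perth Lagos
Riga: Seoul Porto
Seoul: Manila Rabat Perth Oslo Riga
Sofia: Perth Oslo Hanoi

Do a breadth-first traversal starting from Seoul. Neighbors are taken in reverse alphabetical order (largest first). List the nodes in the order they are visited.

Seoul, Riga, Rabat, Perth, Oslo, Manila, Porto, Lagos, Sofia, Paris, Hanoi

Visit Seoul; enqueue Riga, Rabat, Perth, Oslo, Manila → queue [Riga, Rabat, Perth, Oslo, Manila]
Visit Riga; enqueue Porto → queue [Rabat, Perth, Oslo, Manila, Porto]
Visit Rabat; enqueue Lagos → queue [Perth, Oslo, Manila, Porto, Lagos]
Visit Perth; enqueue Sofia, Paris → queue [Oslo, Manila, Porto, Lagos, Sofia, Paris]
Visit Oslo; enqueue Hanoi → queue [Manila, Porto, Lagos, Sofia, Paris, Hanoi]
Visit Manila → queue [Porto, Lagos, Sofia, Paris, Hanoi]
Visit Porto → queue [Lagos, Sofia, Paris, Hanoi]
Visit Lagos → queue [Sofia, Paris, Hanoi]
Visit Sofia → queue [Paris, Hanoi]
Visit Paris → queue [Hanoi]
Visit Hanoi → queue []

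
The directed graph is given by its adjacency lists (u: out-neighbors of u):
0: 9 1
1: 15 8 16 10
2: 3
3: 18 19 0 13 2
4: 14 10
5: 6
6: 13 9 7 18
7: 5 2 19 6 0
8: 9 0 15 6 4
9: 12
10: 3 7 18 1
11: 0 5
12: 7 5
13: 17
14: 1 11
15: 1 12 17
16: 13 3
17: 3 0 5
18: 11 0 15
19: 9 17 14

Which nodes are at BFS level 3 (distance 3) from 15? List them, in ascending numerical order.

2, 4, 6, 9, 13, 18, 19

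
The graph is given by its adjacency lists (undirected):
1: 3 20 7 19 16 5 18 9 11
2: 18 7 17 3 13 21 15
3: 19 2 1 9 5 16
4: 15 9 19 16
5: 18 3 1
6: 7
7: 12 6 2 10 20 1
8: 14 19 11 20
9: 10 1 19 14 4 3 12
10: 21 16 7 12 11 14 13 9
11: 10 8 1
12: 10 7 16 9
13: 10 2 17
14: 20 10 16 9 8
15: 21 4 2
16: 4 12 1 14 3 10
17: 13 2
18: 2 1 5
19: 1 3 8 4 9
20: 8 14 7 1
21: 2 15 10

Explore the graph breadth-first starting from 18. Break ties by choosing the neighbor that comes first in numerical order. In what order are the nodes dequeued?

Visit 18; enqueue 1, 2, 5 → queue [1, 2, 5]
Visit 1; enqueue 3, 7, 9, 11, 16, 19, 20 → queue [2, 5, 3, 7, 9, 11, 16, 19, 20]
Visit 2; enqueue 13, 15, 17, 21 → queue [5, 3, 7, 9, 11, 16, 19, 20, 13, 15, 17, 21]
Visit 5 → queue [3, 7, 9, 11, 16, 19, 20, 13, 15, 17, 21]
Visit 3 → queue [7, 9, 11, 16, 19, 20, 13, 15, 17, 21]
Visit 7; enqueue 6, 10, 12 → queue [9, 11, 16, 19, 20, 13, 15, 17, 21, 6, 10, 12]
Visit 9; enqueue 4, 14 → queue [11, 16, 19, 20, 13, 15, 17, 21, 6, 10, 12, 4, 14]
Visit 11; enqueue 8 → queue [16, 19, 20, 13, 15, 17, 21, 6, 10, 12, 4, 14, 8]
Visit 16 → queue [19, 20, 13, 15, 17, 21, 6, 10, 12, 4, 14, 8]
Visit 19 → queue [20, 13, 15, 17, 21, 6, 10, 12, 4, 14, 8]
Visit 20 → queue [13, 15, 17, 21, 6, 10, 12, 4, 14, 8]
Visit 13 → queue [15, 17, 21, 6, 10, 12, 4, 14, 8]
Visit 15 → queue [17, 21, 6, 10, 12, 4, 14, 8]
Visit 17 → queue [21, 6, 10, 12, 4, 14, 8]
Visit 21 → queue [6, 10, 12, 4, 14, 8]
Visit 6 → queue [10, 12, 4, 14, 8]
Visit 10 → queue [12, 4, 14, 8]
Visit 12 → queue [4, 14, 8]
Visit 4 → queue [14, 8]
Visit 14 → queue [8]
Visit 8 → queue []

18, 1, 2, 5, 3, 7, 9, 11, 16, 19, 20, 13, 15, 17, 21, 6, 10, 12, 4, 14, 8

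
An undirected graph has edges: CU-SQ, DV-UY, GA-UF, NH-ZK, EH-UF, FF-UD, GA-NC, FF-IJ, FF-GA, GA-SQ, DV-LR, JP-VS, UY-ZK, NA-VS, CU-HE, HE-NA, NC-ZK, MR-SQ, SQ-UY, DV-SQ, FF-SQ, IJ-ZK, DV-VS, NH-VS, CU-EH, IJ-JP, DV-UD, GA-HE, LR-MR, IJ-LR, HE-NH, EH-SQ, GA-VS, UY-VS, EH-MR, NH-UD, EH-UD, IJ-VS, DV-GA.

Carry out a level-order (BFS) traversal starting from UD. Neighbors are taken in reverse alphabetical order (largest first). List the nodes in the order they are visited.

Visit UD; enqueue NH, FF, EH, DV → queue [NH, FF, EH, DV]
Visit NH; enqueue ZK, VS, HE → queue [FF, EH, DV, ZK, VS, HE]
Visit FF; enqueue SQ, IJ, GA → queue [EH, DV, ZK, VS, HE, SQ, IJ, GA]
Visit EH; enqueue UF, MR, CU → queue [DV, ZK, VS, HE, SQ, IJ, GA, UF, MR, CU]
Visit DV; enqueue UY, LR → queue [ZK, VS, HE, SQ, IJ, GA, UF, MR, CU, UY, LR]
Visit ZK; enqueue NC → queue [VS, HE, SQ, IJ, GA, UF, MR, CU, UY, LR, NC]
Visit VS; enqueue NA, JP → queue [HE, SQ, IJ, GA, UF, MR, CU, UY, LR, NC, NA, JP]
Visit HE → queue [SQ, IJ, GA, UF, MR, CU, UY, LR, NC, NA, JP]
Visit SQ → queue [IJ, GA, UF, MR, CU, UY, LR, NC, NA, JP]
Visit IJ → queue [GA, UF, MR, CU, UY, LR, NC, NA, JP]
Visit GA → queue [UF, MR, CU, UY, LR, NC, NA, JP]
Visit UF → queue [MR, CU, UY, LR, NC, NA, JP]
Visit MR → queue [CU, UY, LR, NC, NA, JP]
Visit CU → queue [UY, LR, NC, NA, JP]
Visit UY → queue [LR, NC, NA, JP]
Visit LR → queue [NC, NA, JP]
Visit NC → queue [NA, JP]
Visit NA → queue [JP]
Visit JP → queue []

UD NH FF EH DV ZK VS HE SQ IJ GA UF MR CU UY LR NC NA JP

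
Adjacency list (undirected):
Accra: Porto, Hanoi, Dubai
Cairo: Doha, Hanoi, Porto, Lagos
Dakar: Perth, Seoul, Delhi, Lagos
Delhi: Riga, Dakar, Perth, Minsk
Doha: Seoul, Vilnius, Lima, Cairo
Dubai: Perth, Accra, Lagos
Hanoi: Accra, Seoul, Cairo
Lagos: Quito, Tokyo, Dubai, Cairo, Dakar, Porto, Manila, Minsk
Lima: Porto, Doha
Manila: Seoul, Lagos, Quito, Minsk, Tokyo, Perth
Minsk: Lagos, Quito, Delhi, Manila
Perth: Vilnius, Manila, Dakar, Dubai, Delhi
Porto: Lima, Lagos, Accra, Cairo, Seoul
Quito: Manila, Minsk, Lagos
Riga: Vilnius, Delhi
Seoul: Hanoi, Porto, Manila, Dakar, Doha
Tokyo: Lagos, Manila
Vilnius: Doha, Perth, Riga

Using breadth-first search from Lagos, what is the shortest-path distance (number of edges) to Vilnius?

3

Level 0: Lagos
Level 1: Cairo, Dakar, Dubai, Manila, Minsk, Porto, Quito, Tokyo
Level 2: Accra, Delhi, Doha, Hanoi, Lima, Perth, Seoul
Level 3: Riga, Vilnius
Vilnius first appears at level 3.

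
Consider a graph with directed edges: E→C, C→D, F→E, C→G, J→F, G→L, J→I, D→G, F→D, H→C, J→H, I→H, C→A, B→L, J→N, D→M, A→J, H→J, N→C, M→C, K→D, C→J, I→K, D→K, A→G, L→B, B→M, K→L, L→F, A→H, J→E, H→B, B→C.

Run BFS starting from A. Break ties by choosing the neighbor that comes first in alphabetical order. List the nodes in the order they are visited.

A → G → H → J → L → B → C → E → F → I → N → M → D → K

Visit A; enqueue G, H, J → queue [G, H, J]
Visit G; enqueue L → queue [H, J, L]
Visit H; enqueue B, C → queue [J, L, B, C]
Visit J; enqueue E, F, I, N → queue [L, B, C, E, F, I, N]
Visit L → queue [B, C, E, F, I, N]
Visit B; enqueue M → queue [C, E, F, I, N, M]
Visit C; enqueue D → queue [E, F, I, N, M, D]
Visit E → queue [F, I, N, M, D]
Visit F → queue [I, N, M, D]
Visit I; enqueue K → queue [N, M, D, K]
Visit N → queue [M, D, K]
Visit M → queue [D, K]
Visit D → queue [K]
Visit K → queue []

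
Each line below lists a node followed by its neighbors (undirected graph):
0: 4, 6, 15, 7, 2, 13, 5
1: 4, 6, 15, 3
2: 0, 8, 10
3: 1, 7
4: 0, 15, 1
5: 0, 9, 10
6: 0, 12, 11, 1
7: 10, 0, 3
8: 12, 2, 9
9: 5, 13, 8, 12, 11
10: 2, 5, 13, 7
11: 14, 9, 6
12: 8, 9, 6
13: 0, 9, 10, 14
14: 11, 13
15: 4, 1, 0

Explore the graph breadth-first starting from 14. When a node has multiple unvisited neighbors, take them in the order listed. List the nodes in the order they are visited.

14 11 13 9 6 0 10 5 8 12 1 4 15 7 2 3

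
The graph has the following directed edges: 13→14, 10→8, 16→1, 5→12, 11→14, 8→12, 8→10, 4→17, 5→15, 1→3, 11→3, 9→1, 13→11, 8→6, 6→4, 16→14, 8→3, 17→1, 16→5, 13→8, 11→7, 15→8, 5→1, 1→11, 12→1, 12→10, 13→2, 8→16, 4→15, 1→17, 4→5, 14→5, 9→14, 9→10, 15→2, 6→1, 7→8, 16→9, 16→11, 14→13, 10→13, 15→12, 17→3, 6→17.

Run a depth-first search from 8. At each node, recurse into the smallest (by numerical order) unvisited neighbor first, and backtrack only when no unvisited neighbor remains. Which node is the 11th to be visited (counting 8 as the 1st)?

13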